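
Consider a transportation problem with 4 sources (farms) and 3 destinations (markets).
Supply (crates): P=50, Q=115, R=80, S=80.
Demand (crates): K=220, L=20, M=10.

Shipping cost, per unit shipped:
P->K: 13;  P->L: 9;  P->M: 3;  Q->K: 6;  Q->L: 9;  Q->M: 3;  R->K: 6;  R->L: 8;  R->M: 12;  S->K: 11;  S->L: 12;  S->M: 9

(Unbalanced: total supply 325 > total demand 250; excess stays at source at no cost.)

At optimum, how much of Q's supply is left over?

0

An optimal plan:
  P->L: 20 × 9 = 180
  P->M: 10 × 3 = 30
  Q->K: 115 × 6 = 690
  R->K: 80 × 6 = 480
  S->K: 25 × 11 = 275
Total cost = 1655.
Q ships 115 of its 115, leaving 0.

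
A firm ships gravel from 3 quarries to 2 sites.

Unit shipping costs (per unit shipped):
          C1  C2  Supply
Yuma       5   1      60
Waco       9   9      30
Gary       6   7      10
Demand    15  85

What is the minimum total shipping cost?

Optimal allocation:
  Yuma→C2: 60 × 1 = 60
  Waco→C1: 5 × 9 = 45
  Waco→C2: 25 × 9 = 225
  Gary→C1: 10 × 6 = 60
Total = 60 + 45 + 225 + 60 = 390.

390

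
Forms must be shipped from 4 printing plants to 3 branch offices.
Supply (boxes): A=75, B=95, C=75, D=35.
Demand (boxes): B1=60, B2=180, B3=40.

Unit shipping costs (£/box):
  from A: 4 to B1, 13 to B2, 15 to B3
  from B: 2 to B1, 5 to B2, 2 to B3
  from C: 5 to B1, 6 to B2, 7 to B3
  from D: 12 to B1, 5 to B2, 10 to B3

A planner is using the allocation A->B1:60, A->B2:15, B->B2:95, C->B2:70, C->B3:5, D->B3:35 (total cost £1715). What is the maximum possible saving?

300

Current plan cost = 60·4 + 15·13 + 95·5 + 70·6 + 5·7 + 35·10 = £1715.
Optimal plan:
  A→B1: 60 × £4 = £240
  A→B2: 15 × £13 = £195
  B→B2: 55 × £5 = £275
  B→B3: 40 × £2 = £80
  C→B2: 75 × £6 = £450
  D→B2: 35 × £5 = £175
Optimal cost = £1415.
Saving = 1715 − 1415 = £300.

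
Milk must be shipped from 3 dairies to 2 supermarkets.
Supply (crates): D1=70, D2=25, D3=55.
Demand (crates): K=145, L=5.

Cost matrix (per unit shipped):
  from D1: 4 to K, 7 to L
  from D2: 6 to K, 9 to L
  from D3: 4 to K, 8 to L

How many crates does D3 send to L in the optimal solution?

0

Solving gives:
  D1→K: 65 × 4 = 260
  D1→L: 5 × 7 = 35
  D2→K: 25 × 6 = 150
  D3→K: 55 × 4 = 220
Total cost = 665.
The route D3→L is not used.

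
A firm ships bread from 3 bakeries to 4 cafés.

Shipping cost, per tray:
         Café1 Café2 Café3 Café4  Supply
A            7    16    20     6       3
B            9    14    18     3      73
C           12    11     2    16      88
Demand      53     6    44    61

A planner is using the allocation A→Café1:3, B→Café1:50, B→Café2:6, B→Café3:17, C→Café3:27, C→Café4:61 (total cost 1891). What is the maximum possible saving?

Current plan cost = 3·7 + 50·9 + 6·14 + 17·18 + 27·2 + 61·16 = 1891.
Optimal plan:
  A->Café1: 3 × 7 = 21
  B->Café1: 12 × 9 = 108
  B->Café4: 61 × 3 = 183
  C->Café1: 38 × 12 = 456
  C->Café2: 6 × 11 = 66
  C->Café3: 44 × 2 = 88
Optimal cost = 922.
Saving = 1891 − 922 = 969.

969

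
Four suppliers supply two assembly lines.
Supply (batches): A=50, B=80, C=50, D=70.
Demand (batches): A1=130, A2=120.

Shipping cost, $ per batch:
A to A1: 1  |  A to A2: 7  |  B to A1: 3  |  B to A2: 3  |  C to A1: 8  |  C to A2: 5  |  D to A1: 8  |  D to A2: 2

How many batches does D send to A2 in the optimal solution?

70

Solving gives:
  A->A1: 50 × $1 = $50
  B->A1: 80 × $3 = $240
  C->A2: 50 × $5 = $250
  D->A2: 70 × $2 = $140
Total cost = $680.
So D→A2 carries 70 batches.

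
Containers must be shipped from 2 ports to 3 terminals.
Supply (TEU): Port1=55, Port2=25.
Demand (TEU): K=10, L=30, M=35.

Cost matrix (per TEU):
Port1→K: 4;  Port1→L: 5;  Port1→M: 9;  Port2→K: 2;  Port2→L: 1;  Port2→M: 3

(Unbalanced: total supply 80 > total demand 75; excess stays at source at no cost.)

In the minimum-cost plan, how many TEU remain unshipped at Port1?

5

Minimum-cost shipments:
  Port1→K: 10 TEU
  Port1→L: 30 TEU
  Port1→M: 10 TEU
  Port2→M: 25 TEU
Total cost = 355.
Port1 ships 50 of its 55, leaving 5.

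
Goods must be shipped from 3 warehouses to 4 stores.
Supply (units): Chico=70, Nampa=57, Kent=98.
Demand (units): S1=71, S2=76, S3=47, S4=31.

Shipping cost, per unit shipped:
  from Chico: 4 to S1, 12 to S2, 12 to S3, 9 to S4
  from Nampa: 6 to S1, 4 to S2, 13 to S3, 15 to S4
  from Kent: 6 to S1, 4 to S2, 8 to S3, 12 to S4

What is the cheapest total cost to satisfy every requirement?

One minimum-cost allocation:
  Chico to S1: 39 × 4 = 156
  Chico to S4: 31 × 9 = 279
  Nampa to S2: 57 × 4 = 228
  Kent to S1: 32 × 6 = 192
  Kent to S2: 19 × 4 = 76
  Kent to S3: 47 × 8 = 376
Total = 156 + 279 + 228 + 192 + 76 + 376 = 1307.

1307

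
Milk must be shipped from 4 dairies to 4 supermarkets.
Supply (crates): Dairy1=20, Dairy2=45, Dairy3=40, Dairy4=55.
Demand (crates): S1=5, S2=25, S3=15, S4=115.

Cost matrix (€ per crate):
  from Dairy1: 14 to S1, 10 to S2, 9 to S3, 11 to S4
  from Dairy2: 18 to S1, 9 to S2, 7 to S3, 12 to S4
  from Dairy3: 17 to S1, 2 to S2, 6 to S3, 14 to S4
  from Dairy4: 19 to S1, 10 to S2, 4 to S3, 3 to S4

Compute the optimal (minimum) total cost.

One minimum-cost allocation:
  Dairy1 to S1: 5 × €14 = €70
  Dairy1 to S4: 15 × €11 = €165
  Dairy2 to S4: 45 × €12 = €540
  Dairy3 to S2: 25 × €2 = €50
  Dairy3 to S3: 15 × €6 = €90
  Dairy4 to S4: 55 × €3 = €165
Total = 70 + 165 + 540 + 50 + 90 + 165 = €1080.

1080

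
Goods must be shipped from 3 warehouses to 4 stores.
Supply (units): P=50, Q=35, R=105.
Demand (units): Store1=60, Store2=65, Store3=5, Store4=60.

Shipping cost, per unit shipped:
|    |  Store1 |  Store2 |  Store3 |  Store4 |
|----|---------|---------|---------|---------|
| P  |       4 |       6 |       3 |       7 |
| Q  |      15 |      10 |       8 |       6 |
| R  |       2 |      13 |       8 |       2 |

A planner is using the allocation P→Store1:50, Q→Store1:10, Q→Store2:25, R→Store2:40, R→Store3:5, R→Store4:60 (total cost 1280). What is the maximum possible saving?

495

Current plan cost = 50·4 + 10·15 + 25·10 + 40·13 + 5·8 + 60·2 = 1280.
Optimal plan:
  P–Store2: 45 × 6 = 270
  P–Store3: 5 × 3 = 15
  Q–Store2: 20 × 10 = 200
  Q–Store4: 15 × 6 = 90
  R–Store1: 60 × 2 = 120
  R–Store4: 45 × 2 = 90
Optimal cost = 785.
Saving = 1280 − 785 = 495.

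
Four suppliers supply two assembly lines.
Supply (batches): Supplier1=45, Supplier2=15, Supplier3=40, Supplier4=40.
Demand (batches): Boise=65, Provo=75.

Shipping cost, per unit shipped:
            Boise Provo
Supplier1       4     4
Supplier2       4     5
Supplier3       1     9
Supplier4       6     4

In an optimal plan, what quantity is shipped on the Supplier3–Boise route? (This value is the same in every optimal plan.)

40

Solving gives:
  Supplier1 to Boise: 10 × 4 = 40
  Supplier1 to Provo: 35 × 4 = 140
  Supplier2 to Boise: 15 × 4 = 60
  Supplier3 to Boise: 40 × 1 = 40
  Supplier4 to Provo: 40 × 4 = 160
Total cost = 440.
So Supplier3→Boise carries 40 batches.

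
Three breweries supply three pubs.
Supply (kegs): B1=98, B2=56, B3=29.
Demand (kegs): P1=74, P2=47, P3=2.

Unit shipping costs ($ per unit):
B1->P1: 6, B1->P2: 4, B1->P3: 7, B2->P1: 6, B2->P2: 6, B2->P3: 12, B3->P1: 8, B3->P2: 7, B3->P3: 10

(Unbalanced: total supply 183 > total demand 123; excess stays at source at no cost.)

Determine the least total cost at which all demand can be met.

646

An optimal shipping plan:
  B1→P1: 18 × $6 = $108
  B1→P2: 47 × $4 = $188
  B1→P3: 2 × $7 = $14
  B2→P1: 56 × $6 = $336
Total = 108 + 188 + 14 + 336 = $646.
(Supply check: B1 ships 67; B2 ships 56; B3 ships 0.)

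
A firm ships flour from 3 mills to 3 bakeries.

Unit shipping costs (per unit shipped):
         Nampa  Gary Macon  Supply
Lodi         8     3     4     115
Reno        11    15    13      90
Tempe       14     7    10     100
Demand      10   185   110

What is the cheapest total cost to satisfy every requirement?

An optimal shipping plan:
  Lodi→Gary: 85 × 3 = 255
  Lodi→Macon: 30 × 4 = 120
  Reno→Nampa: 10 × 11 = 110
  Reno→Macon: 80 × 13 = 1040
  Tempe→Gary: 100 × 7 = 700
Total = 255 + 120 + 110 + 1040 + 700 = 2225.
(Supply check: Lodi ships 115; Reno ships 90; Tempe ships 100.)

2225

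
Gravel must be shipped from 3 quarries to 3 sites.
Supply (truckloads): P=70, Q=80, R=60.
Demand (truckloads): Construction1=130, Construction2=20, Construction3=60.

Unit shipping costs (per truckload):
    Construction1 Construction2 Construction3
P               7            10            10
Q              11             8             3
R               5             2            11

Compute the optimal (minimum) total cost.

A cheapest plan:
  P->Construction1: 70 truckloads
  Q->Construction1: 20 truckloads
  Q->Construction3: 60 truckloads
  R->Construction1: 40 truckloads
  R->Construction2: 20 truckloads
Total cost = 1130.

1130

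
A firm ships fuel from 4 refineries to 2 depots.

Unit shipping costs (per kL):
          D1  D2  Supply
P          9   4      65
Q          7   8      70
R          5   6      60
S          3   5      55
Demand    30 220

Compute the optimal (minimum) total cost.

An optimal shipping plan:
  P to D2: 65 × 4 = 260
  Q to D2: 70 × 8 = 560
  R to D2: 60 × 6 = 360
  S to D1: 30 × 3 = 90
  S to D2: 25 × 5 = 125
Total = 260 + 560 + 360 + 90 + 125 = 1395.

1395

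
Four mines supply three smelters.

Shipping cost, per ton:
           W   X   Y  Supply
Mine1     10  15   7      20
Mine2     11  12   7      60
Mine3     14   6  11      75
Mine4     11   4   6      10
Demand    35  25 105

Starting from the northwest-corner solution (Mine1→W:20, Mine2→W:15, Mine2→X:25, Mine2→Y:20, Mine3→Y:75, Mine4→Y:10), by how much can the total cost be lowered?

265

Current plan cost = 20·10 + 15·11 + 25·12 + 20·7 + 75·11 + 10·6 = 1690.
Optimal plan:
  Mine1→Y: 20 tons
  Mine2→Y: 60 tons
  Mine3→W: 35 tons
  Mine3→X: 25 tons
  Mine3→Y: 15 tons
  Mine4→Y: 10 tons
Optimal cost = 1425.
Saving = 1690 − 1425 = 265.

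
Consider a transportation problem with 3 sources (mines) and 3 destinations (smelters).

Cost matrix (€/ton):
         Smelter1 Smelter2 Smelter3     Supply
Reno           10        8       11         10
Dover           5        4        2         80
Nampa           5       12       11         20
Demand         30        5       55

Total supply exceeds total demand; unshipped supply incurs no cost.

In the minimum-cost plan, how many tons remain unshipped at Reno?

10

Minimum-cost shipments:
  Dover→Smelter1: 20 × €5 = €100
  Dover→Smelter2: 5 × €4 = €20
  Dover→Smelter3: 55 × €2 = €110
  Nampa→Smelter1: 10 × €5 = €50
Total cost = €280.
Reno ships 0 of its 10, leaving 10.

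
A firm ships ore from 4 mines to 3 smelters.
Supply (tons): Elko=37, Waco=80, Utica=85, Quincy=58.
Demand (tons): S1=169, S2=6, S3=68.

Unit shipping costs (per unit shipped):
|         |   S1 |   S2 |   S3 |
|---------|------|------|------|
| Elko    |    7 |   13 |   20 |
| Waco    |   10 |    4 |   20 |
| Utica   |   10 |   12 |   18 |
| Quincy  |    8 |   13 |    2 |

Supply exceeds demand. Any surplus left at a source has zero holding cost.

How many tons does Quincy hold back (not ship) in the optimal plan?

0

Minimum-cost shipments:
  Elko→S1: 37 × 7 = 259
  Waco→S1: 57 × 10 = 570
  Waco→S2: 6 × 4 = 24
  Utica→S1: 75 × 10 = 750
  Utica→S3: 10 × 18 = 180
  Quincy→S3: 58 × 2 = 116
Total cost = 1899.
Quincy ships 58 of its 58, leaving 0.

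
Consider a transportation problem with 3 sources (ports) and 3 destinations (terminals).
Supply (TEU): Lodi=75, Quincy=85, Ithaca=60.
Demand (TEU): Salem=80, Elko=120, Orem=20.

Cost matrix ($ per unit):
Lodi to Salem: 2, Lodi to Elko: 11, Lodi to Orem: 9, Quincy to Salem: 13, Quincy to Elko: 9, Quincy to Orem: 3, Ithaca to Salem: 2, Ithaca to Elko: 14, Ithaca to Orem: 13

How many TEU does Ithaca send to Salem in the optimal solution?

Optimal shipments:
  Lodi→Salem: 20 × $2 = $40
  Lodi→Elko: 55 × $11 = $605
  Quincy→Elko: 65 × $9 = $585
  Quincy→Orem: 20 × $3 = $60
  Ithaca→Salem: 60 × $2 = $120
Total cost = $1410.
So Ithaca→Salem carries 60 TEU.

60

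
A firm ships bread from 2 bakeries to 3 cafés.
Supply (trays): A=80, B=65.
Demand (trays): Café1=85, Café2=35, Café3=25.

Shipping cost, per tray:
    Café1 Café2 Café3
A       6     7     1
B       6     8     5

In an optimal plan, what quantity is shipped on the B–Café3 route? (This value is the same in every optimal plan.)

0

The minimum-cost plan:
  A to Café1: 20 × 6 = 120
  A to Café2: 35 × 7 = 245
  A to Café3: 25 × 1 = 25
  B to Café1: 65 × 6 = 390
Total cost = 780.
The route B→Café3 is not used.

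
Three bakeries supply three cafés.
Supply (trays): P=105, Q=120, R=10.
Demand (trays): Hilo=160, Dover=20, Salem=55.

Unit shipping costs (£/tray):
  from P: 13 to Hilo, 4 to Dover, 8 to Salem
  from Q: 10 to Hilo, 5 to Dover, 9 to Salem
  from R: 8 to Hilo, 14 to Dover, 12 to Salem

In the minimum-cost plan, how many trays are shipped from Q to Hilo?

120

Optimal shipments:
  P→Hilo: 30 trays
  P→Dover: 20 trays
  P→Salem: 55 trays
  Q→Hilo: 120 trays
  R→Hilo: 10 trays
Total cost = £2190.
So Q→Hilo carries 120 trays.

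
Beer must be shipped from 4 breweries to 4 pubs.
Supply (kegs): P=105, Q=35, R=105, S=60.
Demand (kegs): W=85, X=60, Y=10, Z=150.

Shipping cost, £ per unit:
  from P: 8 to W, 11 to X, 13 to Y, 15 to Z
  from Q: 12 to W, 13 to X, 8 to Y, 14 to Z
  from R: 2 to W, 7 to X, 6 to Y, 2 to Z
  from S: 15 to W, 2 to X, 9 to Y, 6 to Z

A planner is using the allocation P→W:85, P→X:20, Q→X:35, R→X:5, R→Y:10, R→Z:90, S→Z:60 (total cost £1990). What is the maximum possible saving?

Current plan cost = 85·8 + 20·11 + 35·13 + 5·7 + 10·6 + 90·2 + 60·6 = £1990.
Optimal plan:
  P to W: 85 × £8 = £680
  P to Z: 20 × £15 = £300
  Q to Y: 10 × £8 = £80
  Q to Z: 25 × £14 = £350
  R to Z: 105 × £2 = £210
  S to X: 60 × £2 = £120
Optimal cost = £1740.
Saving = 1990 − 1740 = £250.

250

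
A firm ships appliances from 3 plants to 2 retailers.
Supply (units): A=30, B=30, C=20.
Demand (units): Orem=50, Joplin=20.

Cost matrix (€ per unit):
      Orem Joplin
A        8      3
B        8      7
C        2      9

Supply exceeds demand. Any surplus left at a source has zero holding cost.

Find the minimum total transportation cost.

340

One minimum-cost allocation:
  A→Joplin: 20 × €3 = €60
  B→Orem: 30 × €8 = €240
  C→Orem: 20 × €2 = €40
Total = 60 + 240 + 40 = €340.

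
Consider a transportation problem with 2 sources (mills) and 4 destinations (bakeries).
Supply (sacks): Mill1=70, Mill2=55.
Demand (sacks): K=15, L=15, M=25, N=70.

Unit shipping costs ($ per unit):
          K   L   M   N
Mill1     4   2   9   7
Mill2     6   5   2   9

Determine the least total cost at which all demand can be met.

One minimum-cost allocation:
  Mill1–K: 15 sacks
  Mill1–L: 15 sacks
  Mill1–N: 40 sacks
  Mill2–M: 25 sacks
  Mill2–N: 30 sacks
Total cost = $690.

690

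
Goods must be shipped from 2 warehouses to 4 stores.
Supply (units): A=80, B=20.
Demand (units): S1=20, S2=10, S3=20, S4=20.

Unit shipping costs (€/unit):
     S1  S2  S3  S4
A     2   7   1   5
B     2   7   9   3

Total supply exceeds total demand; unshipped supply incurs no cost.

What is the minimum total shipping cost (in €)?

An optimal shipping plan:
  A–S1: 20 × €2 = €40
  A–S2: 10 × €7 = €70
  A–S3: 20 × €1 = €20
  B–S4: 20 × €3 = €60
Total = 40 + 70 + 20 + 60 = €190.

190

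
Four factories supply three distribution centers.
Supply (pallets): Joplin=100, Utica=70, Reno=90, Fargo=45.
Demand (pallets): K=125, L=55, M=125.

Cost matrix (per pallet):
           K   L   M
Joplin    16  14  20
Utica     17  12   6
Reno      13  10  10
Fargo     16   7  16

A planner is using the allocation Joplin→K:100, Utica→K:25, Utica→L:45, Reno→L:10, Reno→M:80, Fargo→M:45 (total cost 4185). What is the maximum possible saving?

875

Current plan cost = 100·16 + 25·17 + 45·12 + 10·10 + 80·10 + 45·16 = 4185.
Optimal plan:
  Joplin->K: 100 × 16 = 1600
  Utica->M: 70 × 6 = 420
  Reno->K: 25 × 13 = 325
  Reno->L: 10 × 10 = 100
  Reno->M: 55 × 10 = 550
  Fargo->L: 45 × 7 = 315
Optimal cost = 3310.
Saving = 4185 − 3310 = 875.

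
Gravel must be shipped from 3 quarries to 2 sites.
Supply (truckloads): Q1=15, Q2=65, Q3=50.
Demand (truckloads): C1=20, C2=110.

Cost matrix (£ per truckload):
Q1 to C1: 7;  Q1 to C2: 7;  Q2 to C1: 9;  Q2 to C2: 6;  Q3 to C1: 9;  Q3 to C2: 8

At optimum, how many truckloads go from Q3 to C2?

45

Optimal shipments:
  Q1→C1: 15 truckloads
  Q2→C2: 65 truckloads
  Q3→C1: 5 truckloads
  Q3→C2: 45 truckloads
Total cost = £900.
So Q3→C2 carries 45 truckloads.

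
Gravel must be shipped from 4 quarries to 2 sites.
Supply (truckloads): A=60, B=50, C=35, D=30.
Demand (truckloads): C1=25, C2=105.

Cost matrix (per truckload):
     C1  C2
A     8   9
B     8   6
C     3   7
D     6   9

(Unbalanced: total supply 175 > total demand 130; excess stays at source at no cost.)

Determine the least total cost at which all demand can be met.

850

A cheapest plan:
  A→C2: 45 truckloads
  B→C2: 50 truckloads
  C→C1: 25 truckloads
  C→C2: 10 truckloads
Total cost = 850.
(Supply check: A ships 45; B ships 50; C ships 35; D ships 0.)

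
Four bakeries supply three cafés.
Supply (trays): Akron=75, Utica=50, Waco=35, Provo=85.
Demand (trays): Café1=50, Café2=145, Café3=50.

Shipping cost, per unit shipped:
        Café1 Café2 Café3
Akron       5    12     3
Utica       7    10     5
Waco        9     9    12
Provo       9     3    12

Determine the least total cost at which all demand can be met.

An optimal shipping plan:
  Akron–Café1: 25 × 5 = 125
  Akron–Café3: 50 × 3 = 150
  Utica–Café1: 25 × 7 = 175
  Utica–Café2: 25 × 10 = 250
  Waco–Café2: 35 × 9 = 315
  Provo–Café2: 85 × 3 = 255
Total = 125 + 150 + 175 + 250 + 315 + 255 = 1270.
(Supply check: Akron ships 75; Utica ships 50; Waco ships 35; Provo ships 85.)

1270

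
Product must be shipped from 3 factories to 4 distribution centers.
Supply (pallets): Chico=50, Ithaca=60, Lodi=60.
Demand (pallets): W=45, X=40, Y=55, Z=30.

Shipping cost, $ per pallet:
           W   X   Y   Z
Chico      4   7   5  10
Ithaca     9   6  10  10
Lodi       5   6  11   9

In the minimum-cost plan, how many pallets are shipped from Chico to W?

The minimum-cost plan:
  Chico–Y: 50 × $5 = $250
  Ithaca–X: 40 × $6 = $240
  Ithaca–Y: 5 × $10 = $50
  Ithaca–Z: 15 × $10 = $150
  Lodi–W: 45 × $5 = $225
  Lodi–Z: 15 × $9 = $135
Total cost = $1050.
The route Chico→W is not used.

0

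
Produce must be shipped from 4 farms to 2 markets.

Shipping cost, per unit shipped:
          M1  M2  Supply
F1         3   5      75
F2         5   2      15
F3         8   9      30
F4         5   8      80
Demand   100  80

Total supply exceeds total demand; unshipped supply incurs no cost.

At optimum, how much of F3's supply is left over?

20

Minimum-cost shipments:
  F1→M1: 20 × 3 = 60
  F1→M2: 55 × 5 = 275
  F2→M2: 15 × 2 = 30
  F3→M2: 10 × 9 = 90
  F4→M1: 80 × 5 = 400
Total cost = 855.
F3 ships 10 of its 30, leaving 20.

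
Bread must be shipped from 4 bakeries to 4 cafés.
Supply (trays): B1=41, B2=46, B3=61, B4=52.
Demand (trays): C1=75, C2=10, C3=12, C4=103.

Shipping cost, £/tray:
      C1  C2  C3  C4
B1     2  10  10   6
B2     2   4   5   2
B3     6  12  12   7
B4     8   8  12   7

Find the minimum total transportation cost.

One minimum-cost allocation:
  B1–C1: 41 × £2 = £82
  B2–C3: 12 × £5 = £60
  B2–C4: 34 × £2 = £68
  B3–C1: 34 × £6 = £204
  B3–C4: 27 × £7 = £189
  B4–C2: 10 × £8 = £80
  B4–C4: 42 × £7 = £294
Total = 82 + 60 + 68 + 204 + 189 + 80 + 294 = £977.

977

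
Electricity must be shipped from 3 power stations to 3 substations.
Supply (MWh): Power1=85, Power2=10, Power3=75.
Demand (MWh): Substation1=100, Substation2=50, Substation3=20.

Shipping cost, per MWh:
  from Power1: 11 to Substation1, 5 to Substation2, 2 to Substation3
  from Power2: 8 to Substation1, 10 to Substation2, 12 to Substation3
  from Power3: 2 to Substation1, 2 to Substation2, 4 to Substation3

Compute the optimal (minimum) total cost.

685

An optimal shipping plan:
  Power1 to Substation1: 15 × 11 = 165
  Power1 to Substation2: 50 × 5 = 250
  Power1 to Substation3: 20 × 2 = 40
  Power2 to Substation1: 10 × 8 = 80
  Power3 to Substation1: 75 × 2 = 150
Total = 165 + 250 + 40 + 80 + 150 = 685.
(Supply check: Power1 ships 85; Power2 ships 10; Power3 ships 75.)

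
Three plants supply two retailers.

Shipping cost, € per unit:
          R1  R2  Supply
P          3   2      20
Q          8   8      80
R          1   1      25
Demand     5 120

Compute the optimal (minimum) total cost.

705

A cheapest plan:
  P to R2: 20 × €2 = €40
  Q to R1: 5 × €8 = €40
  Q to R2: 75 × €8 = €600
  R to R2: 25 × €1 = €25
Total = 40 + 40 + 600 + 25 = €705.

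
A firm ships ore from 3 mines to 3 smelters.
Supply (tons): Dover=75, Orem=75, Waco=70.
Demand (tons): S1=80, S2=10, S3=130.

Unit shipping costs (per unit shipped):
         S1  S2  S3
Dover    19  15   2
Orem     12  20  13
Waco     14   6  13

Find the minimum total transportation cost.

1895

A cheapest plan:
  Dover to S3: 75 × 2 = 150
  Orem to S1: 75 × 12 = 900
  Waco to S1: 5 × 14 = 70
  Waco to S2: 10 × 6 = 60
  Waco to S3: 55 × 13 = 715
Total = 150 + 900 + 70 + 60 + 715 = 1895.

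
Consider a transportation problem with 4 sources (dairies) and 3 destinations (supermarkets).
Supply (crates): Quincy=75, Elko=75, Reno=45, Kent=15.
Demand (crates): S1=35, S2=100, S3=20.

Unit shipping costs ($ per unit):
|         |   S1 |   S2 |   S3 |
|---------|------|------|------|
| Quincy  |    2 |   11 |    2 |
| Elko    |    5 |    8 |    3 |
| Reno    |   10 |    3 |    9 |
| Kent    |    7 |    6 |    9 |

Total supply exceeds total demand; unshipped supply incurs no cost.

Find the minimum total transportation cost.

A cheapest plan:
  Quincy->S1: 35 × $2 = $70
  Quincy->S3: 20 × $2 = $40
  Elko->S2: 40 × $8 = $320
  Reno->S2: 45 × $3 = $135
  Kent->S2: 15 × $6 = $90
Total = 70 + 40 + 320 + 135 + 90 = $655.

655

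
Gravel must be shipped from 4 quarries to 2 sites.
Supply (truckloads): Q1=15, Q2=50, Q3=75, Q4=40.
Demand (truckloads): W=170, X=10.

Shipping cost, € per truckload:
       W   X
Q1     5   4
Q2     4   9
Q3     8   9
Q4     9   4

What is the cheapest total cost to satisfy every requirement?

1185

One minimum-cost allocation:
  Q1->W: 15 × €5 = €75
  Q2->W: 50 × €4 = €200
  Q3->W: 75 × €8 = €600
  Q4->W: 30 × €9 = €270
  Q4->X: 10 × €4 = €40
Total = 75 + 200 + 600 + 270 + 40 = €1185.
(Supply check: Q1 ships 15; Q2 ships 50; Q3 ships 75; Q4 ships 40.)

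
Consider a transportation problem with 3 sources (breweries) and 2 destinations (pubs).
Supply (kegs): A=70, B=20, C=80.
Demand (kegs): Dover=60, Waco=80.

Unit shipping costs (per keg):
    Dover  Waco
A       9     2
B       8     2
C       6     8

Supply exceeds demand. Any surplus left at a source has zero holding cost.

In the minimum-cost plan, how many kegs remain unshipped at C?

Minimum-cost shipments:
  A to Waco: 70 × 2 = 140
  B to Waco: 10 × 2 = 20
  C to Dover: 60 × 6 = 360
Total cost = 520.
C ships 60 of its 80, leaving 20.

20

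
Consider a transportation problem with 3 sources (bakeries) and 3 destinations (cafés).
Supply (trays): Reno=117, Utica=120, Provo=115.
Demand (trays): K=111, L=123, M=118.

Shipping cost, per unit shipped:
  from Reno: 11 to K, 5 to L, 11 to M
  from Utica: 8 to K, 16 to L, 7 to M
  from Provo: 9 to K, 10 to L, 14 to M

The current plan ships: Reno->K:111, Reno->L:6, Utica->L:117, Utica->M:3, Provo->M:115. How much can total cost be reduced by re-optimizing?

2286

Current plan cost = 111·11 + 6·5 + 117·16 + 3·7 + 115·14 = 4754.
Optimal plan:
  Reno to L: 117 × 5 = 585
  Utica to K: 2 × 8 = 16
  Utica to M: 118 × 7 = 826
  Provo to K: 109 × 9 = 981
  Provo to L: 6 × 10 = 60
Optimal cost = 2468.
Saving = 4754 − 2468 = 2286.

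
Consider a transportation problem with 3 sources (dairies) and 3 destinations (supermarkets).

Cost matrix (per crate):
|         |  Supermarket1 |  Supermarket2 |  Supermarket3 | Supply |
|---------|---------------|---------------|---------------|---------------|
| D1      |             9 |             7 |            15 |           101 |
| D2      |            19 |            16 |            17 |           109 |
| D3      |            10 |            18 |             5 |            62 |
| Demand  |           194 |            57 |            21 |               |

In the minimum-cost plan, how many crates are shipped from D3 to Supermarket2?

Optimal shipments:
  D1->Supermarket1: 101 crates
  D2->Supermarket1: 52 crates
  D2->Supermarket2: 57 crates
  D3->Supermarket1: 41 crates
  D3->Supermarket3: 21 crates
Total cost = 3324.
The route D3→Supermarket2 is not used.

0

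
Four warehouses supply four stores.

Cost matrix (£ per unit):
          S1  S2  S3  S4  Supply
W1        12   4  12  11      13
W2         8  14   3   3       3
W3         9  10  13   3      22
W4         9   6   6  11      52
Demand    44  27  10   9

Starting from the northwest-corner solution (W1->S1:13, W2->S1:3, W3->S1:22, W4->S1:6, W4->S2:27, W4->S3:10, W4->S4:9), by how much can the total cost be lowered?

Current plan cost = 13·12 + 3·8 + 22·9 + 6·9 + 27·6 + 10·6 + 9·11 = £753.
Optimal plan:
  W1->S2: 13 × £4 = £52
  W2->S3: 3 × £3 = £9
  W3->S1: 13 × £9 = £117
  W3->S4: 9 × £3 = £27
  W4->S1: 31 × £9 = £279
  W4->S2: 14 × £6 = £84
  W4->S3: 7 × £6 = £42
Optimal cost = £610.
Saving = 753 − 610 = £143.

143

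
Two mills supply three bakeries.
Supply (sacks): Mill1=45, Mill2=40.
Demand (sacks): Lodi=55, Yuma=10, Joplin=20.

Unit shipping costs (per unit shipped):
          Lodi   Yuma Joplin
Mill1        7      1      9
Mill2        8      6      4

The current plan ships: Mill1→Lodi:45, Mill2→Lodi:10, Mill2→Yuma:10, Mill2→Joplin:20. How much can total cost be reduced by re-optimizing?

Current plan cost = 45·7 + 10·8 + 10·6 + 20·4 = 535.
Optimal plan:
  Mill1–Lodi: 35 sacks
  Mill1–Yuma: 10 sacks
  Mill2–Lodi: 20 sacks
  Mill2–Joplin: 20 sacks
Optimal cost = 495.
Saving = 535 − 495 = 40.

40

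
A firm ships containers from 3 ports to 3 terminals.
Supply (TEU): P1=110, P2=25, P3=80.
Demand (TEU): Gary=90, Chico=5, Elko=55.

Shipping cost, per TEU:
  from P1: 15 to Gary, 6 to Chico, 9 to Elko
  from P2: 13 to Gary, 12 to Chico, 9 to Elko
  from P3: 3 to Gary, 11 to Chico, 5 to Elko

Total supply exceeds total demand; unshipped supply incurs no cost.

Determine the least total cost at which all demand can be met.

895

One minimum-cost allocation:
  P1→Chico: 5 × 6 = 30
  P1→Elko: 40 × 9 = 360
  P2→Gary: 10 × 13 = 130
  P2→Elko: 15 × 9 = 135
  P3→Gary: 80 × 3 = 240
Total = 30 + 360 + 130 + 135 + 240 = 895.
(Supply check: P1 ships 45; P2 ships 25; P3 ships 80.)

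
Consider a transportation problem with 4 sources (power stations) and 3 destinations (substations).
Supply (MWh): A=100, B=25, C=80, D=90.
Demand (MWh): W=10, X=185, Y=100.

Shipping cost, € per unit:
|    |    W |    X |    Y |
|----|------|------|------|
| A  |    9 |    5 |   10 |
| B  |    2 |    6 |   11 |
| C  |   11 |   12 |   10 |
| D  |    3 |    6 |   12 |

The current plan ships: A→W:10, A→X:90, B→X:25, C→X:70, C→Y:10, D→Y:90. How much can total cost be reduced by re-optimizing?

660

Current plan cost = 10·9 + 90·5 + 25·6 + 70·12 + 10·10 + 90·12 = €2710.
Optimal plan:
  A to X: 95 × €5 = €475
  A to Y: 5 × €10 = €50
  B to W: 10 × €2 = €20
  B to Y: 15 × €11 = €165
  C to Y: 80 × €10 = €800
  D to X: 90 × €6 = €540
Optimal cost = €2050.
Saving = 2710 − 2050 = €660.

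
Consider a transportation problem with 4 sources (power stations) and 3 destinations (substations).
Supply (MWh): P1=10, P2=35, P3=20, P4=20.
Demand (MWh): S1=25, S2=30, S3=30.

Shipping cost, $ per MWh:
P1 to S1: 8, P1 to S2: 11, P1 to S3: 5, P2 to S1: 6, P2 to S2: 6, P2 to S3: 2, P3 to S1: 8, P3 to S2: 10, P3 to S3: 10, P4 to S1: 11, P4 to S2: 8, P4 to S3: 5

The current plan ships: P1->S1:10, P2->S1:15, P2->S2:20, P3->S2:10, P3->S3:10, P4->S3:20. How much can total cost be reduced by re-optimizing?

Current plan cost = 10·8 + 15·6 + 20·6 + 10·10 + 10·10 + 20·5 = $590.
Optimal plan:
  P1–S1: 5 × $8 = $40
  P1–S3: 5 × $5 = $25
  P2–S2: 10 × $6 = $60
  P2–S3: 25 × $2 = $50
  P3–S1: 20 × $8 = $160
  P4–S2: 20 × $8 = $160
Optimal cost = $495.
Saving = 590 − 495 = $95.

95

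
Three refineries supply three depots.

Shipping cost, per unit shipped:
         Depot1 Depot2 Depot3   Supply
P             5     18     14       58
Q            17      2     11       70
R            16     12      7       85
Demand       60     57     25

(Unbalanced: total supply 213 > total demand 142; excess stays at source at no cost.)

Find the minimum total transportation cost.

An optimal shipping plan:
  P to Depot1: 58 kL
  Q to Depot2: 57 kL
  R to Depot1: 2 kL
  R to Depot3: 25 kL
Total cost = 611.

611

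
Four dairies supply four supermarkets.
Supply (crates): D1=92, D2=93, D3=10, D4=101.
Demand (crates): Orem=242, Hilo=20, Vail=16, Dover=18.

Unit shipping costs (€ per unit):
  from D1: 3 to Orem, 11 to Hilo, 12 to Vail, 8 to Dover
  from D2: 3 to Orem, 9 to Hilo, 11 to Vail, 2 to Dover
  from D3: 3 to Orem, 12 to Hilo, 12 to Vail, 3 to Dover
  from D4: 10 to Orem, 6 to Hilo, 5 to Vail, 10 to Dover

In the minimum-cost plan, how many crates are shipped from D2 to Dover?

18

Solving gives:
  D1–Orem: 92 × €3 = €276
  D2–Orem: 75 × €3 = €225
  D2–Dover: 18 × €2 = €36
  D3–Orem: 10 × €3 = €30
  D4–Orem: 65 × €10 = €650
  D4–Hilo: 20 × €6 = €120
  D4–Vail: 16 × €5 = €80
Total cost = €1417.
So D2→Dover carries 18 crates.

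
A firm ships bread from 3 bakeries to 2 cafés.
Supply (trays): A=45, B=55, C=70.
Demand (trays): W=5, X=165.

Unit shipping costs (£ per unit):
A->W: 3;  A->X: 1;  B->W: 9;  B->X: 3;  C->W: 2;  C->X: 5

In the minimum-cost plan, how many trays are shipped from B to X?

The minimum-cost plan:
  A to X: 45 × £1 = £45
  B to X: 55 × £3 = £165
  C to W: 5 × £2 = £10
  C to X: 65 × £5 = £325
Total cost = £545.
So B→X carries 55 trays.

55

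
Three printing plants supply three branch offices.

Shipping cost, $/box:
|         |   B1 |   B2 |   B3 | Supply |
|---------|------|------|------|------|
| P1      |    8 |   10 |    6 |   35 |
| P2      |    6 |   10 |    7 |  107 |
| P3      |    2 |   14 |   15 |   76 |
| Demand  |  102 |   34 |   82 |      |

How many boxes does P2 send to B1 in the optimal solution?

The minimum-cost plan:
  P1->B3: 35 × $6 = $210
  P2->B1: 26 × $6 = $156
  P2->B2: 34 × $10 = $340
  P2->B3: 47 × $7 = $329
  P3->B1: 76 × $2 = $152
Total cost = $1187.
So P2→B1 carries 26 boxes.

26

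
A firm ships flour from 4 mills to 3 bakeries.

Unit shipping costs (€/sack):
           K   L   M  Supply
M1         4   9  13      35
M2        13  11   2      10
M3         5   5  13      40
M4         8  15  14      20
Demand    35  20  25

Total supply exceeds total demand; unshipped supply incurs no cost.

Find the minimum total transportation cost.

One minimum-cost allocation:
  M1->K: 35 sacks
  M2->M: 10 sacks
  M3->L: 20 sacks
  M3->M: 15 sacks
Total cost = €455.

455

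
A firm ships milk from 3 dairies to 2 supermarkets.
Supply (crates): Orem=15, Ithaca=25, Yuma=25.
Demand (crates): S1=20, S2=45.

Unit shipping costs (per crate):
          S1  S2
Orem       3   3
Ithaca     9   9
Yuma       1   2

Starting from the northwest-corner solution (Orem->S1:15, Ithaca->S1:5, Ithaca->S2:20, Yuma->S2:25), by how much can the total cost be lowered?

20

Current plan cost = 15·3 + 5·9 + 20·9 + 25·2 = 320.
Optimal plan:
  Orem->S2: 15 × 3 = 45
  Ithaca->S2: 25 × 9 = 225
  Yuma->S1: 20 × 1 = 20
  Yuma->S2: 5 × 2 = 10
Optimal cost = 300.
Saving = 320 − 300 = 20.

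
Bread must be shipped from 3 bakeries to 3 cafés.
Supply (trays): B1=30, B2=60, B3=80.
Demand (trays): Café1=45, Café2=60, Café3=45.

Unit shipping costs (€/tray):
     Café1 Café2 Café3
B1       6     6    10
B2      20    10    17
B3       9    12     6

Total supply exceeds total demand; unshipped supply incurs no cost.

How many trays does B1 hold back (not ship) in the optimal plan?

Minimum-cost shipments:
  B1->Café1: 10 × €6 = €60
  B1->Café2: 20 × €6 = €120
  B2->Café2: 40 × €10 = €400
  B3->Café1: 35 × €9 = €315
  B3->Café3: 45 × €6 = €270
Total cost = €1165.
B1 ships 30 of its 30, leaving 0.

0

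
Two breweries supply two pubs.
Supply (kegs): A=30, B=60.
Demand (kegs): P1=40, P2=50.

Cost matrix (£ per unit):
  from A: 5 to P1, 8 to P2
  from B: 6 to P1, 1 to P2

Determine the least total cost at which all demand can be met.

A cheapest plan:
  A to P1: 30 × £5 = £150
  B to P1: 10 × £6 = £60
  B to P2: 50 × £1 = £50
Total = 150 + 60 + 50 = £260.
(Supply check: A ships 30; B ships 60.)

260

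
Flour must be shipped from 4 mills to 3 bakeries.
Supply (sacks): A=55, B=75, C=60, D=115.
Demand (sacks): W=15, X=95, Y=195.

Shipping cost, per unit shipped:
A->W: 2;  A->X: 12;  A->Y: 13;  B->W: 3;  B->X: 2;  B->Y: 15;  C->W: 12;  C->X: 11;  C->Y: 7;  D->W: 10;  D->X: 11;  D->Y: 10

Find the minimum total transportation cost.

2250

One minimum-cost allocation:
  A to W: 15 × 2 = 30
  A to X: 20 × 12 = 240
  A to Y: 20 × 13 = 260
  B to X: 75 × 2 = 150
  C to Y: 60 × 7 = 420
  D to Y: 115 × 10 = 1150
Total = 30 + 240 + 260 + 150 + 420 + 1150 = 2250.
(Supply check: A ships 55; B ships 75; C ships 60; D ships 115.)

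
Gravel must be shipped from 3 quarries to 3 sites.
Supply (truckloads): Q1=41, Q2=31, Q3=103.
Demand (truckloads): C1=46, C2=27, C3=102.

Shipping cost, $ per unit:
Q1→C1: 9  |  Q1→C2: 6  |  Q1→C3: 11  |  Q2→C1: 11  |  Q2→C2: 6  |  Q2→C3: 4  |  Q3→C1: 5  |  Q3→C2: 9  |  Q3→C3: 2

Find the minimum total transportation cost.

An optimal shipping plan:
  Q1–C1: 14 × $9 = $126
  Q1–C2: 27 × $6 = $162
  Q2–C3: 31 × $4 = $124
  Q3–C1: 32 × $5 = $160
  Q3–C3: 71 × $2 = $142
Total = 126 + 162 + 124 + 160 + 142 = $714.

714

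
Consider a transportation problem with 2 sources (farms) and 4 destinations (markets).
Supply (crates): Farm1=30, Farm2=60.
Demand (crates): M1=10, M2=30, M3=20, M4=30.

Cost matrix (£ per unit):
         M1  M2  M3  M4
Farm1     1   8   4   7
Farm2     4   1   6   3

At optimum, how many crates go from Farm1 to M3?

20

The minimum-cost plan:
  Farm1->M1: 10 × £1 = £10
  Farm1->M3: 20 × £4 = £80
  Farm2->M2: 30 × £1 = £30
  Farm2->M4: 30 × £3 = £90
Total cost = £210.
So Farm1→M3 carries 20 crates.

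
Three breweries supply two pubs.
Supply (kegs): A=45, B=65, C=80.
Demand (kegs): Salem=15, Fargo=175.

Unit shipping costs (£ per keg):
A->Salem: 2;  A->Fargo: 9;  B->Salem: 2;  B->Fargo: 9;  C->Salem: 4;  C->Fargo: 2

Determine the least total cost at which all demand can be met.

1045

One minimum-cost allocation:
  A–Salem: 15 × £2 = £30
  A–Fargo: 30 × £9 = £270
  B–Fargo: 65 × £9 = £585
  C–Fargo: 80 × £2 = £160
Total = 30 + 270 + 585 + 160 = £1045.
(Supply check: A ships 45; B ships 65; C ships 80.)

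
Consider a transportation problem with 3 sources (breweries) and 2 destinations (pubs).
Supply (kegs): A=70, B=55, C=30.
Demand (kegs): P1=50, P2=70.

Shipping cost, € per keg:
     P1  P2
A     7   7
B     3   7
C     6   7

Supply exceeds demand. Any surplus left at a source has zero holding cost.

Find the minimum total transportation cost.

640

Optimal allocation:
  A to P2: 70 kegs
  B to P1: 50 kegs
Total cost = €640.
(Supply check: A ships 70; B ships 50; C ships 0.)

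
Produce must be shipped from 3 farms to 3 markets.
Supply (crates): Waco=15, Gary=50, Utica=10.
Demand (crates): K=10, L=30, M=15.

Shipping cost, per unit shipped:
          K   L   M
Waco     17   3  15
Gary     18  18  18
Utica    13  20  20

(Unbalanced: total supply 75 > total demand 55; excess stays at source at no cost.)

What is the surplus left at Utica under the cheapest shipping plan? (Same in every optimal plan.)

An optimal plan:
  Waco->L: 15 × 3 = 45
  Gary->L: 15 × 18 = 270
  Gary->M: 15 × 18 = 270
  Utica->K: 10 × 13 = 130
Total cost = 715.
Utica ships 10 of its 10, leaving 0.

0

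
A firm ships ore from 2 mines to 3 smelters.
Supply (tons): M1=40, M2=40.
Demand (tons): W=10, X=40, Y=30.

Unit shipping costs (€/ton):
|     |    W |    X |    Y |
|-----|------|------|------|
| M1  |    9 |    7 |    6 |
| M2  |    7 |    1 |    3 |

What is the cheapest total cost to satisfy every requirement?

A cheapest plan:
  M1→W: 10 tons
  M1→Y: 30 tons
  M2→X: 40 tons
Total cost = €310.
(Supply check: M1 ships 40; M2 ships 40.)

310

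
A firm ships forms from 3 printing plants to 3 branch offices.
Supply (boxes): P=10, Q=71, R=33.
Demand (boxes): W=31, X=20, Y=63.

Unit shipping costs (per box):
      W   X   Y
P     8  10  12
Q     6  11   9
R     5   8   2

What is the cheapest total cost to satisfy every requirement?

One minimum-cost allocation:
  P to X: 10 × 10 = 100
  Q to W: 31 × 6 = 186
  Q to X: 10 × 11 = 110
  Q to Y: 30 × 9 = 270
  R to Y: 33 × 2 = 66
Total = 100 + 186 + 110 + 270 + 66 = 732.

732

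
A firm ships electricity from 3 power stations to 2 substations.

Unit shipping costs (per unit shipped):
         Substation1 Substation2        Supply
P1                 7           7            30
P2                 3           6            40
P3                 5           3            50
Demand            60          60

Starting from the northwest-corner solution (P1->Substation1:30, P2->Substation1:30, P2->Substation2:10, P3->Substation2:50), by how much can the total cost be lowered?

30

Current plan cost = 30·7 + 30·3 + 10·6 + 50·3 = 510.
Optimal plan:
  P1 to Substation1: 20 × 7 = 140
  P1 to Substation2: 10 × 7 = 70
  P2 to Substation1: 40 × 3 = 120
  P3 to Substation2: 50 × 3 = 150
Optimal cost = 480.
Saving = 510 − 480 = 30.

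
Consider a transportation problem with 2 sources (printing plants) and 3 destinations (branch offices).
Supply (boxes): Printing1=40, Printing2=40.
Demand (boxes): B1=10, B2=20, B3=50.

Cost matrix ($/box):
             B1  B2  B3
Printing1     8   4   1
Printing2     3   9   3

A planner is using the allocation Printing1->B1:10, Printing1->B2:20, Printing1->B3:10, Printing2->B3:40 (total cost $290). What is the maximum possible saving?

70

Current plan cost = 10·8 + 20·4 + 10·1 + 40·3 = $290.
Optimal plan:
  Printing1–B2: 20 × $4 = $80
  Printing1–B3: 20 × $1 = $20
  Printing2–B1: 10 × $3 = $30
  Printing2–B3: 30 × $3 = $90
Optimal cost = $220.
Saving = 290 − 220 = $70.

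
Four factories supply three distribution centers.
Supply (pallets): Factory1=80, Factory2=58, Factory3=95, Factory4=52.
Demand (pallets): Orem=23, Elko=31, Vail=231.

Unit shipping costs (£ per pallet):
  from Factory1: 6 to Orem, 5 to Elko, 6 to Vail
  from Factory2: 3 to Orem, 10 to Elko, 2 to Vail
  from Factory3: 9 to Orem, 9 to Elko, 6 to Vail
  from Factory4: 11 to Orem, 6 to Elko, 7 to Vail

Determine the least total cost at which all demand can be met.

A cheapest plan:
  Factory1->Orem: 23 × £6 = £138
  Factory1->Elko: 31 × £5 = £155
  Factory1->Vail: 26 × £6 = £156
  Factory2->Vail: 58 × £2 = £116
  Factory3->Vail: 95 × £6 = £570
  Factory4->Vail: 52 × £7 = £364
Total = 138 + 155 + 156 + 116 + 570 + 364 = £1499.

1499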